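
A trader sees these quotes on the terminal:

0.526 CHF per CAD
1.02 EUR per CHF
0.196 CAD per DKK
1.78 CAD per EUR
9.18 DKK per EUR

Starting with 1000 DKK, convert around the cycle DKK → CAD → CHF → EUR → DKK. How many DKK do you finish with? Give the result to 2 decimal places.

965.35

1000 DKK × 0.196 = 196 CAD
196 CAD × 0.526 = 103.096 CHF
103.096 CHF × 1.02 = 105.15792 EUR
105.15792 EUR × 9.18 = 965.3497056 DKK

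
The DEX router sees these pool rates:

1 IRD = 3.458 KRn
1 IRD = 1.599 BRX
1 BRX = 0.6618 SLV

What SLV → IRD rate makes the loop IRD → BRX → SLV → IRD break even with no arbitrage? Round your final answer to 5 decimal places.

Known legs of the cycle: 1.599 × 0.6618 = 1.0582182
For no arbitrage the full-cycle product must be 1, so the missing rate is 1 / 1.0582182 ≈ 0.9449847.

0.94498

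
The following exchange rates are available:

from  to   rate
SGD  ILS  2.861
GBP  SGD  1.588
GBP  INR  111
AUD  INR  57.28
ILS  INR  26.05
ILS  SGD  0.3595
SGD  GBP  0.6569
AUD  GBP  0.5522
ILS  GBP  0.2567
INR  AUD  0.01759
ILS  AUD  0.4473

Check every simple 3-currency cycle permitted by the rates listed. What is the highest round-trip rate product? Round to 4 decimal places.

1.1663

ILS→GBP→SGD→ILS: 0.2567 × 1.588 × 2.861 = 1.16626
INR→AUD→GBP→INR: 0.01759 × 0.5522 × 111 = 1.07816
Maximum is ILS→GBP→SGD→ILS at 1.1663; arbitrage exists.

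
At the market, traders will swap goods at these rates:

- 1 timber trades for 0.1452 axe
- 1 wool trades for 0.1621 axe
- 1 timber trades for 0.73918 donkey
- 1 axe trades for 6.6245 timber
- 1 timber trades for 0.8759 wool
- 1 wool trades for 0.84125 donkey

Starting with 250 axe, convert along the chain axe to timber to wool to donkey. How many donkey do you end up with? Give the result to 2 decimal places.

250 axe × 6.6245 = 1656.125 timber
1656.125 timber × 0.8759 = 1450.5998875 wool
1450.5998875 wool × 0.84125 = 1220.317155359375 donkey

1220.32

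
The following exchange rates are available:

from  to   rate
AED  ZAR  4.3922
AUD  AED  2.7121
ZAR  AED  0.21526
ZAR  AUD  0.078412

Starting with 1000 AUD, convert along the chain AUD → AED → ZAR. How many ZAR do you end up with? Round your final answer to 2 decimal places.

1000 AUD × 2.7121 = 2712.1 AED
2712.1 AED × 4.3922 = 11912.08562 ZAR

11912.09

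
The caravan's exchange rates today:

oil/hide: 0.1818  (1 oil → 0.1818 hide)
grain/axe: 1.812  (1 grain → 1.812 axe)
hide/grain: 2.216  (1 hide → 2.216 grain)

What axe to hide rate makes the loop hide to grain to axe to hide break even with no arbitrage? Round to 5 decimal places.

0.24904

Known legs of the cycle: 2.216 × 1.812 = 4.015392
For no arbitrage the full-cycle product must be 1, so the missing rate is 1 / 4.015392 ≈ 0.2490417.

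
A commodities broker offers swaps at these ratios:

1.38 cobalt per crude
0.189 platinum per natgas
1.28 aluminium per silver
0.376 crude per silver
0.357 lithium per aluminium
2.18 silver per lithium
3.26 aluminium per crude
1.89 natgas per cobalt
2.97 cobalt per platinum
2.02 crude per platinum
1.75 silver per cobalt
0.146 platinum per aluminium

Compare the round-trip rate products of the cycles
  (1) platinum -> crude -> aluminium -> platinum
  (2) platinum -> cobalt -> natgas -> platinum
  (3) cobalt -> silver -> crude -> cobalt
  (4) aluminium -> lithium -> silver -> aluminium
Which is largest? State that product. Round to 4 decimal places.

(1) 2.02 × 3.26 × 0.146 = 0.96144
(2) 2.97 × 1.89 × 0.189 = 1.06091
(3) 1.75 × 0.376 × 1.38 = 0.90804
(4) 0.357 × 2.18 × 1.28 = 0.99617
Highest is cycle (2) at 1.0609 (>1, arbitrage).

1.0609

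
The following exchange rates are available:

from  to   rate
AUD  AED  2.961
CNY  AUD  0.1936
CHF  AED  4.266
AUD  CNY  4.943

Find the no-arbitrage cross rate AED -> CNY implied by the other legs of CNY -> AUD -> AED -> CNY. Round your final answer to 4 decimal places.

1.7444

Known legs of the cycle: 0.1936 × 2.961 = 0.5732496
For no arbitrage the full-cycle product must be 1, so the missing rate is 1 / 0.5732496 ≈ 1.744441.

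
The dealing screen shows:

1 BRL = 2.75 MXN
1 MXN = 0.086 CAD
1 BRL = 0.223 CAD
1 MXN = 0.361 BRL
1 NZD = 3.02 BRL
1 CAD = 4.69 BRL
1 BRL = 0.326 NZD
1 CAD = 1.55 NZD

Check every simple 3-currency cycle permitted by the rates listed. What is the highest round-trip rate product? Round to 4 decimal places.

CAD→BRL→MXN→CAD: 4.69 × 2.75 × 0.086 = 1.10919
CAD→NZD→BRL→CAD: 1.55 × 3.02 × 0.223 = 1.04386
Maximum is CAD→BRL→MXN→CAD at 1.1092; arbitrage exists.

1.1092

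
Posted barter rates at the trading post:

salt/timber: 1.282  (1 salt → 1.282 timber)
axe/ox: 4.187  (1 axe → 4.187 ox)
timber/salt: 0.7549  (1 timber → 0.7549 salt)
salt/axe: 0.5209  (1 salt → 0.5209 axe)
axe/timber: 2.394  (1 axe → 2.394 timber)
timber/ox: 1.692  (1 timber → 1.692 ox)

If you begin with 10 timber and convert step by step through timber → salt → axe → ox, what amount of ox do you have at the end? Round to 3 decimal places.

16.464

10 timber × 0.7549 = 7.549 salt
7.549 salt × 0.5209 = 3.9322741 axe
3.9322741 axe × 4.187 = 16.4644316567 ox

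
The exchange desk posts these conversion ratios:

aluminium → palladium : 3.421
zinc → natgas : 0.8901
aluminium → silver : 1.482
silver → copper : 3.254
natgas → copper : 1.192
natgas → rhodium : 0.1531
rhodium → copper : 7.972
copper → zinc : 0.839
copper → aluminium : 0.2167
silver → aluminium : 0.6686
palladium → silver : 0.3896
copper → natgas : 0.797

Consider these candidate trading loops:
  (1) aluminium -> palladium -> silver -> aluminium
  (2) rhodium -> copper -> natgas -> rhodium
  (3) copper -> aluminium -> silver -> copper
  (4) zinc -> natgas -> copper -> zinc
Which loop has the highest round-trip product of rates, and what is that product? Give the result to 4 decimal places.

1.0450

(1) 3.421 × 0.3896 × 0.6686 = 0.89112
(2) 7.972 × 0.797 × 0.1531 = 0.97275
(3) 0.2167 × 1.482 × 3.254 = 1.04502
(4) 0.8901 × 1.192 × 0.839 = 0.89018
Highest is cycle (3) at 1.0450 (>1, arbitrage).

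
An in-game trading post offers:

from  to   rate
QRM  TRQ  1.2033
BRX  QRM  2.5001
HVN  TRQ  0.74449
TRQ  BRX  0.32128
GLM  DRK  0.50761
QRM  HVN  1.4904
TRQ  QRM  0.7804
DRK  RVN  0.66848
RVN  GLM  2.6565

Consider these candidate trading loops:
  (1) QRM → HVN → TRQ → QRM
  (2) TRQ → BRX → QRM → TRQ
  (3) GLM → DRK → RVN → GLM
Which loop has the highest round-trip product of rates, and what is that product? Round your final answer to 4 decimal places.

(1) 1.4904 × 0.74449 × 0.7804 = 0.86592
(2) 0.32128 × 2.5001 × 1.2033 = 0.96653
(3) 0.50761 × 0.66848 × 2.6565 = 0.90142
Highest is cycle (2) at 0.9665 (≤1, no arbitrage).

0.9665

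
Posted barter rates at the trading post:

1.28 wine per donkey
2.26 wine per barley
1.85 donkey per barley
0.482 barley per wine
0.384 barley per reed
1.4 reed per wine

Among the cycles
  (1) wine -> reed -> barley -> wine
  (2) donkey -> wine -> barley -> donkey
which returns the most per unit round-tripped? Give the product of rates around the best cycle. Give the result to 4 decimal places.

(1) 1.4 × 0.384 × 2.26 = 1.21498
(2) 1.28 × 0.482 × 1.85 = 1.14138
Highest is cycle (1) at 1.2150 (>1, arbitrage).

1.2150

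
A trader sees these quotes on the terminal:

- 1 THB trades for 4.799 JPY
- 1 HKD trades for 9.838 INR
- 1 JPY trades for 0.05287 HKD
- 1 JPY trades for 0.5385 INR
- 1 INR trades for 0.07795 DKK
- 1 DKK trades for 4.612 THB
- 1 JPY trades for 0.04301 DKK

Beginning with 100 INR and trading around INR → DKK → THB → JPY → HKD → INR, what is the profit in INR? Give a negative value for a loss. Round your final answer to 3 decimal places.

100 INR × 0.07795 = 7.795 DKK
7.795 DKK × 4.612 = 35.95054 THB
35.95054 THB × 4.799 = 172.52664146 JPY
172.52664146 JPY × 0.05287 = 9.1214835339902 HKD
9.1214835339902 HKD × 9.838 = 89.7371550073955876 INR
Net change: 89.7371550073955876 − 100 = -10.2628449926044124 INR

-10.263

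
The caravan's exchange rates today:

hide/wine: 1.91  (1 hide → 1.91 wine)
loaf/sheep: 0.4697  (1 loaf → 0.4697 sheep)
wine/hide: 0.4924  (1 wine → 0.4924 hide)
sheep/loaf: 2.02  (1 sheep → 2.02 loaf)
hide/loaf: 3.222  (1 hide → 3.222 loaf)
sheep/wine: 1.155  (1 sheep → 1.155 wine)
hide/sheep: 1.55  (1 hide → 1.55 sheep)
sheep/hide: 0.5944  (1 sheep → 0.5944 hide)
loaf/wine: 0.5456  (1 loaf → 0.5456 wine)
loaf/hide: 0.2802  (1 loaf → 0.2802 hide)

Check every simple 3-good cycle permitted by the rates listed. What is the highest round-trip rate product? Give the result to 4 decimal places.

0.8995

loaf→sheep→hide→loaf: 0.4697 × 0.5944 × 3.222 = 0.89955
sheep→wine→hide→sheep: 1.155 × 0.4924 × 1.55 = 0.88152
loaf→hide→sheep→loaf: 0.2802 × 1.55 × 2.02 = 0.87731
loaf→wine→hide→loaf: 0.5456 × 0.4924 × 3.222 = 0.86560
Maximum is loaf→sheep→hide→loaf at 0.8995; no arbitrage — every cycle loses value.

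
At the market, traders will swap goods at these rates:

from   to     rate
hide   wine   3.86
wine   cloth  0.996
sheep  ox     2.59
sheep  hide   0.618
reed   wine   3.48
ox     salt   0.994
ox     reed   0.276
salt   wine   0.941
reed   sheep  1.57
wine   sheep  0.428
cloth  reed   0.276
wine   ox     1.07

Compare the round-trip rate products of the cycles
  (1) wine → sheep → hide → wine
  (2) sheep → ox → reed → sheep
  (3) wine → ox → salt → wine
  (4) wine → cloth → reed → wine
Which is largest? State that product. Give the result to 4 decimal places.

(1) 0.428 × 0.618 × 3.86 = 1.02099
(2) 2.59 × 0.276 × 1.57 = 1.12230
(3) 1.07 × 0.994 × 0.941 = 1.00083
(4) 0.996 × 0.276 × 3.48 = 0.95664
Highest is cycle (2) at 1.1223 (>1, arbitrage).

1.1223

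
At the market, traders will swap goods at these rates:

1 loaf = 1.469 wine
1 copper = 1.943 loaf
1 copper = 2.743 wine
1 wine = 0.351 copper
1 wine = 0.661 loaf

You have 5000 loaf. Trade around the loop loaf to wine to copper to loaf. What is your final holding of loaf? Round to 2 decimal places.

5009.24

5000 loaf × 1.469 = 7345 wine
7345 wine × 0.351 = 2578.095 copper
2578.095 copper × 1.943 = 5009.238585 loaf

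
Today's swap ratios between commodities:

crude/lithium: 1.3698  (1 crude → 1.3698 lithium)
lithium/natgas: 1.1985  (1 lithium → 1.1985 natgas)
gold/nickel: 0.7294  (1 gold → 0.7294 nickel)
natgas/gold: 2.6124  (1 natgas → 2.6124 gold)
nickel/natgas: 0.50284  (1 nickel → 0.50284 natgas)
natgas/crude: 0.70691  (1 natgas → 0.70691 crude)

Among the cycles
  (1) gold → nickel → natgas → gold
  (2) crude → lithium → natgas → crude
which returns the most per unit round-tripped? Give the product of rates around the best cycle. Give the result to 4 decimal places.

1.1605

(1) 0.7294 × 0.50284 × 2.6124 = 0.95815
(2) 1.3698 × 1.1985 × 0.70691 = 1.16054
Highest is cycle (2) at 1.1605 (>1, arbitrage).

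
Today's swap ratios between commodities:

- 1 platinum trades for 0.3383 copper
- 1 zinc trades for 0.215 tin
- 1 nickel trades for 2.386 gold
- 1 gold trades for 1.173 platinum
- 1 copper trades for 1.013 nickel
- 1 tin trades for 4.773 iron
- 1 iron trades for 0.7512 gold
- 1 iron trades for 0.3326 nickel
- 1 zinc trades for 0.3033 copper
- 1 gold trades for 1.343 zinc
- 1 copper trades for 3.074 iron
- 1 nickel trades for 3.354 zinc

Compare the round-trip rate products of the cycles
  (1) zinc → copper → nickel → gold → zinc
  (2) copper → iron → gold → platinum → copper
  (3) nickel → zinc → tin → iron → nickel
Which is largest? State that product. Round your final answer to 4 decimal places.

1.1448

(1) 0.3033 × 1.013 × 2.386 × 1.343 = 0.98453
(2) 3.074 × 0.7512 × 1.173 × 0.3383 = 0.91635
(3) 3.354 × 0.215 × 4.773 × 0.3326 = 1.14476
Highest is cycle (3) at 1.1448 (>1, arbitrage).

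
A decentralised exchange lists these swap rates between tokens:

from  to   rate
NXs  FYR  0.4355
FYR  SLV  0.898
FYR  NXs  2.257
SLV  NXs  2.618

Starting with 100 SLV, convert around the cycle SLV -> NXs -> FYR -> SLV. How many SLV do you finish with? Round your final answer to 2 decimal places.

102.38

100 SLV × 2.618 = 261.8 NXs
261.8 NXs × 0.4355 = 114.0139 FYR
114.0139 FYR × 0.898 = 102.3844822 SLV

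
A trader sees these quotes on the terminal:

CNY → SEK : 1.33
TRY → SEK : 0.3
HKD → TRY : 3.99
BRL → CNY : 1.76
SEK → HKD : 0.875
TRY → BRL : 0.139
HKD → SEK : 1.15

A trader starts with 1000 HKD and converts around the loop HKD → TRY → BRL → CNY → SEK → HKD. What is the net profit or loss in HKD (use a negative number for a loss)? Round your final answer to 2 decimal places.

135.95

1000 HKD × 3.99 = 3990 TRY
3990 TRY × 0.139 = 554.61 BRL
554.61 BRL × 1.76 = 976.1136 CNY
976.1136 CNY × 1.33 = 1298.231088 SEK
1298.231088 SEK × 0.875 = 1135.952202 HKD
Net change: 1135.952202 − 1000 = 135.952202 HKD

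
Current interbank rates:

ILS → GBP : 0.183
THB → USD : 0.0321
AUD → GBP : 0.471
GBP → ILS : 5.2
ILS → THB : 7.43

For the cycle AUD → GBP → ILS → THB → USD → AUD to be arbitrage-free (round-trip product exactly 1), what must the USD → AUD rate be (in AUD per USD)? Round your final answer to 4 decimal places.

1.7119

Known legs of the cycle: 0.471 × 5.2 × 7.43 × 0.0321 = 0.5841415476
For no arbitrage the full-cycle product must be 1, so the missing rate is 1 / 0.5841415476 ≈ 1.711914.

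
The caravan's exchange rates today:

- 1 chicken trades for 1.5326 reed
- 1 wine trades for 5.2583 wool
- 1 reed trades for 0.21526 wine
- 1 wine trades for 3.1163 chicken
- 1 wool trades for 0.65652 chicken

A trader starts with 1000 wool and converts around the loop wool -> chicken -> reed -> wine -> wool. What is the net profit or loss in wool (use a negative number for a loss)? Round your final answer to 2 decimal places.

1000 wool × 0.65652 = 656.52 chicken
656.52 chicken × 1.5326 = 1006.182552 reed
1006.182552 reed × 0.21526 = 216.59085614352 wine
216.59085614352 wine × 5.2583 = 1138.899698859471216 wool
Net change: 1138.899698859471216 − 1000 = 138.899698859471216 wool

138.90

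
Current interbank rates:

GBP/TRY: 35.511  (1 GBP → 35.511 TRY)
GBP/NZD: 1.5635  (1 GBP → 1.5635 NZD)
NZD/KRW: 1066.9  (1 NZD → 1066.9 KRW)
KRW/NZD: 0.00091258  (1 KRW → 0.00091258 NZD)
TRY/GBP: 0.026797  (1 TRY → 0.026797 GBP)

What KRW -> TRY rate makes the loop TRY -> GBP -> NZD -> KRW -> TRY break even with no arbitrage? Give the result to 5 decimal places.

Known legs of the cycle: 0.026797 × 1.5635 × 1066.9 = 44.70002612555
For no arbitrage the full-cycle product must be 1, so the missing rate is 1 / 44.70002612555 ≈ 0.0223714.

0.02237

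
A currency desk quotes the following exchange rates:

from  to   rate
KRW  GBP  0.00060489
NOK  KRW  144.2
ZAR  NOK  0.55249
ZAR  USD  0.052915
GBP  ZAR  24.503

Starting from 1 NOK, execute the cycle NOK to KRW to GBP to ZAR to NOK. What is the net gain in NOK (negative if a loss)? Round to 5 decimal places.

1 NOK × 144.2 = 144.2 KRW
144.2 KRW × 0.00060489 = 0.087225138 GBP
0.087225138 GBP × 24.503 = 2.137277556414 ZAR
2.137277556414 ZAR × 0.55249 = 1.18082447714317086 NOK
Net change: 1.18082447714317086 − 1 = 0.18082447714317086 NOK

0.18082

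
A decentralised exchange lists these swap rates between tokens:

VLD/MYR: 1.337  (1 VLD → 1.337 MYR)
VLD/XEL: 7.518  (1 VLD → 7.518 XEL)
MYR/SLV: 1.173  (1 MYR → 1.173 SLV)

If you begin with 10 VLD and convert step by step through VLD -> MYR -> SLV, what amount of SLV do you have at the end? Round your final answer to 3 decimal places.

10 VLD × 1.337 = 13.37 MYR
13.37 MYR × 1.173 = 15.68301 SLV

15.683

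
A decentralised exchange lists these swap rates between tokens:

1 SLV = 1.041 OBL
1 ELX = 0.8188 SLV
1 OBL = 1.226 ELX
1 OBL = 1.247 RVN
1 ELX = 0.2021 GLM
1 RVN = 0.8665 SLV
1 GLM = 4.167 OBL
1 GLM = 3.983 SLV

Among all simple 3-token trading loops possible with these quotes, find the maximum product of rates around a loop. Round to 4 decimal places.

1.1248

RVN→SLV→OBL→RVN: 0.8665 × 1.041 × 1.247 = 1.12483
SLV→OBL→ELX→SLV: 1.041 × 1.226 × 0.8188 = 1.04501
ELX→GLM→OBL→ELX: 0.2021 × 4.167 × 1.226 = 1.03248
Maximum is RVN→SLV→OBL→RVN at 1.1248; arbitrage exists.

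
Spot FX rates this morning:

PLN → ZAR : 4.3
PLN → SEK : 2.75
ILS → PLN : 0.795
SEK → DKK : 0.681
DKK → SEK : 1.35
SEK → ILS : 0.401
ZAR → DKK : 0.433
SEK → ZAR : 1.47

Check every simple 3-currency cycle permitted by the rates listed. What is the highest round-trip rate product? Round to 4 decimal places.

SEK→ILS→PLN→SEK: 0.401 × 0.795 × 2.75 = 0.87669
SEK→ZAR→DKK→SEK: 1.47 × 0.433 × 1.35 = 0.85929
Maximum is SEK→ILS→PLN→SEK at 0.8767; no arbitrage — every cycle loses value.

0.8767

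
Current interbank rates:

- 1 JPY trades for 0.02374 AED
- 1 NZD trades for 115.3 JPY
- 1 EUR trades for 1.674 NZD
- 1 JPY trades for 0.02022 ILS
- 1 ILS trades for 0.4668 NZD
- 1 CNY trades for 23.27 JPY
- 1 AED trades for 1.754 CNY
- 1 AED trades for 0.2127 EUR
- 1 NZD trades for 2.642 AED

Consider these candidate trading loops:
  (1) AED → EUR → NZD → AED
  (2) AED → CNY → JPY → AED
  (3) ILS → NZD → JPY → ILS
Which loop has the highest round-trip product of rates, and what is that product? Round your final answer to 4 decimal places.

(1) 0.2127 × 1.674 × 2.642 = 0.94071
(2) 1.754 × 23.27 × 0.02374 = 0.96896
(3) 0.4668 × 115.3 × 0.02022 = 1.08828
Highest is cycle (3) at 1.0883 (>1, arbitrage).

1.0883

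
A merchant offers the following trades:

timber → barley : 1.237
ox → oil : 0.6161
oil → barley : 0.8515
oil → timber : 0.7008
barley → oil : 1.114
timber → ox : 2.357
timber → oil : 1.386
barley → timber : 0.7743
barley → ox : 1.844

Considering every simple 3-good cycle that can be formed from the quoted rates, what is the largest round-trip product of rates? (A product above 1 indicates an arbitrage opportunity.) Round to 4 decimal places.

timber→ox→oil→timber: 2.357 × 0.6161 × 0.7008 = 1.01767
barley→ox→oil→barley: 1.844 × 0.6161 × 0.8515 = 0.96738
timber→barley→oil→timber: 1.237 × 1.114 × 0.7008 = 0.96572
timber→oil→barley→timber: 1.386 × 0.8515 × 0.7743 = 0.91381
Maximum is timber→ox→oil→timber at 1.0177; arbitrage exists.

1.0177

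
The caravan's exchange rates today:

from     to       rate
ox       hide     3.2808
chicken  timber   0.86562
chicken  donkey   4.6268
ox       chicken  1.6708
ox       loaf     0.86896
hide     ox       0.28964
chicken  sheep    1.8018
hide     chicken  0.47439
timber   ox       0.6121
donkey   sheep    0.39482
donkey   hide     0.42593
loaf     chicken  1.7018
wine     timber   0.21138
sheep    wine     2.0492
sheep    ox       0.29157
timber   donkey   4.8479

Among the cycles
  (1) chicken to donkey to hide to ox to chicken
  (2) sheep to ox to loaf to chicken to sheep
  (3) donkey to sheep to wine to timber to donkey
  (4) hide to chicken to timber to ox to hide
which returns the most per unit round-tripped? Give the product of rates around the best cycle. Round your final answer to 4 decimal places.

(1) 4.6268 × 0.42593 × 0.28964 × 1.6708 = 0.95368
(2) 0.29157 × 0.86896 × 1.7018 × 1.8018 = 0.77689
(3) 0.39482 × 2.0492 × 0.21138 × 4.8479 = 0.82909
(4) 0.47439 × 0.86562 × 0.6121 × 3.2808 = 0.82464
Highest is cycle (1) at 0.9537 (≤1, no arbitrage).

0.9537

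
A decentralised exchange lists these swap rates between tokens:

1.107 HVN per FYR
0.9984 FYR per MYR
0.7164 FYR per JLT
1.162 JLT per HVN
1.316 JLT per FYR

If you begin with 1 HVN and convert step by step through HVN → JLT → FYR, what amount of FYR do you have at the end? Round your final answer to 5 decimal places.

0.83246

1 HVN × 1.162 = 1.162 JLT
1.162 JLT × 0.7164 = 0.8324568 FYR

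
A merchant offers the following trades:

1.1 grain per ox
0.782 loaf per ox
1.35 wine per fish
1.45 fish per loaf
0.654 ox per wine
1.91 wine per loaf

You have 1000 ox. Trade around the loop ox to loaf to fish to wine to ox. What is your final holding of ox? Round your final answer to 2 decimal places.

1001.12

1000 ox × 0.782 = 782 loaf
782 loaf × 1.45 = 1133.9 fish
1133.9 fish × 1.35 = 1530.765 wine
1530.765 wine × 0.654 = 1001.12031 ox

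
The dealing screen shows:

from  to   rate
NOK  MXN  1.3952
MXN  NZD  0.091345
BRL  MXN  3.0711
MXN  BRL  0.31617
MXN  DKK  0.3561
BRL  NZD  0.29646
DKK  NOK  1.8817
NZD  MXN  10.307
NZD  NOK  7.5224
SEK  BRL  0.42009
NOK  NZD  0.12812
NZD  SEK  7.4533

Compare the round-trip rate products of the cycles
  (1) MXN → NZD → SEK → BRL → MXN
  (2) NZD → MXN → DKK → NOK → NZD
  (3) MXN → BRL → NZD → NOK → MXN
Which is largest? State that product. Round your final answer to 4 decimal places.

0.9837

(1) 0.091345 × 7.4533 × 0.42009 × 3.0711 = 0.87835
(2) 10.307 × 0.3561 × 1.8817 × 0.12812 = 0.88485
(3) 0.31617 × 0.29646 × 7.5224 × 1.3952 = 0.98374
Highest is cycle (3) at 0.9837 (≤1, no arbitrage).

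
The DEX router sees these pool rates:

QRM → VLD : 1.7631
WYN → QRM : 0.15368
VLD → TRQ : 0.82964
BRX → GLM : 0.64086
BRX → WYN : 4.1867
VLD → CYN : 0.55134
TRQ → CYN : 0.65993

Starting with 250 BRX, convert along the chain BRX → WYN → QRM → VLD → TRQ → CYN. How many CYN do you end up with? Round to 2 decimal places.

250 BRX × 4.1867 = 1046.675 WYN
1046.675 WYN × 0.15368 = 160.853014 QRM
160.853014 QRM × 1.7631 = 283.5999489834 VLD
283.5999489834 VLD × 0.82964 = 235.285861674587976 TRQ
235.285861674587976 TRQ × 0.65993 = 155.27219869491084300168 CYN

155.27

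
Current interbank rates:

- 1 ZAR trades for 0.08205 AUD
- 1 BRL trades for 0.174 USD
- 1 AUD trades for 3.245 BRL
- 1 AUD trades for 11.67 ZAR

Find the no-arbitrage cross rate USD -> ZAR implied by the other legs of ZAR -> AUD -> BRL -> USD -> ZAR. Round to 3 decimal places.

21.585

Known legs of the cycle: 0.08205 × 3.245 × 0.174 = 0.0463278915
For no arbitrage the full-cycle product must be 1, so the missing rate is 1 / 0.0463278915 ≈ 21.58527.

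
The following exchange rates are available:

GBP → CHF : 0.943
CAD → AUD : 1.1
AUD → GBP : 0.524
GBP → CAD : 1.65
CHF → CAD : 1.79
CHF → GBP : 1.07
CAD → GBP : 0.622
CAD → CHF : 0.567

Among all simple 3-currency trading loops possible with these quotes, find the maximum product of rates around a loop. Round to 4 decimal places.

CAD→GBP→CHF→CAD: 0.622 × 0.943 × 1.79 = 1.04992
CAD→CHF→GBP→CAD: 0.567 × 1.07 × 1.65 = 1.00104
CAD→AUD→GBP→CAD: 1.1 × 0.524 × 1.65 = 0.95106
Maximum is CAD→GBP→CHF→CAD at 1.0499; arbitrage exists.

1.0499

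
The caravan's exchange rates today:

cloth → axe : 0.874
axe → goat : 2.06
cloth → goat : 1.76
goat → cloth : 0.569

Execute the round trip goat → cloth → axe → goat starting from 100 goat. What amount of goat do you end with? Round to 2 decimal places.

102.45

100 goat × 0.569 = 56.9 cloth
56.9 cloth × 0.874 = 49.7306 axe
49.7306 axe × 2.06 = 102.445036 goat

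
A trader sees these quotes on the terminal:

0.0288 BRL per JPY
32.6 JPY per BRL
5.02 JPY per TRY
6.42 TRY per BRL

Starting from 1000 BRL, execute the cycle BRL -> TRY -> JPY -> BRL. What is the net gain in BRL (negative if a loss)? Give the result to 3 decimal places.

-71.822

1000 BRL × 6.42 = 6420 TRY
6420 TRY × 5.02 = 32228.4 JPY
32228.4 JPY × 0.0288 = 928.17792 BRL
Net change: 928.17792 − 1000 = -71.82208 BRL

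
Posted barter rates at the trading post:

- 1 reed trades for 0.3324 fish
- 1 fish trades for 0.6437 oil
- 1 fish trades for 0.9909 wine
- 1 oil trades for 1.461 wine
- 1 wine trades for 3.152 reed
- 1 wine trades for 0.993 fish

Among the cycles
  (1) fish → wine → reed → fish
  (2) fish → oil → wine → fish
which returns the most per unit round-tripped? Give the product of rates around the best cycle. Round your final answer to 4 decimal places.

1.0382

(1) 0.9909 × 3.152 × 0.3324 = 1.03819
(2) 0.6437 × 1.461 × 0.993 = 0.93386
Highest is cycle (1) at 1.0382 (>1, arbitrage).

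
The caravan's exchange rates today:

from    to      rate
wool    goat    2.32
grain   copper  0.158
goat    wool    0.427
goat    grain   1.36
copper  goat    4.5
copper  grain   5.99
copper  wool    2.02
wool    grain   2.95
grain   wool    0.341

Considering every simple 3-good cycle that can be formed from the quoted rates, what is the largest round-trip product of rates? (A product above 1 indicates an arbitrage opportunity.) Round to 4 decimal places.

goat→grain→wool→goat: 1.36 × 0.341 × 2.32 = 1.07592
goat→grain→copper→goat: 1.36 × 0.158 × 4.5 = 0.96696
grain→copper→wool→grain: 0.158 × 2.02 × 2.95 = 0.94152
Maximum is goat→grain→wool→goat at 1.0759; arbitrage exists.

1.0759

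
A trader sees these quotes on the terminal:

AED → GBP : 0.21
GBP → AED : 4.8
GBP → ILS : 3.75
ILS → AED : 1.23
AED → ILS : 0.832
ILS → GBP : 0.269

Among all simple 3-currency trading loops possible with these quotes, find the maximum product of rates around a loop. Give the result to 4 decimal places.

1.0743

AED→ILS→GBP→AED: 0.832 × 0.269 × 4.8 = 1.07428
AED→GBP→ILS→AED: 0.21 × 3.75 × 1.23 = 0.96863
Maximum is AED→ILS→GBP→AED at 1.0743; arbitrage exists.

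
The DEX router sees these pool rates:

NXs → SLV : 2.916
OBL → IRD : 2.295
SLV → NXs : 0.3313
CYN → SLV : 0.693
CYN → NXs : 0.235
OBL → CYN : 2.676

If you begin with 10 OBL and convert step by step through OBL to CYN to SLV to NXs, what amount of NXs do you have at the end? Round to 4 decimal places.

10 OBL × 2.676 = 26.76 CYN
26.76 CYN × 0.693 = 18.54468 SLV
18.54468 SLV × 0.3313 = 6.143852484 NXs

6.1439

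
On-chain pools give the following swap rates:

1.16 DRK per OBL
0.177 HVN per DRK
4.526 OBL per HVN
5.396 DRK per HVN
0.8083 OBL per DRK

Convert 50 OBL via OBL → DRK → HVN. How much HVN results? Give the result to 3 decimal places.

10.266

50 OBL × 1.16 = 58 DRK
58 DRK × 0.177 = 10.266 HVN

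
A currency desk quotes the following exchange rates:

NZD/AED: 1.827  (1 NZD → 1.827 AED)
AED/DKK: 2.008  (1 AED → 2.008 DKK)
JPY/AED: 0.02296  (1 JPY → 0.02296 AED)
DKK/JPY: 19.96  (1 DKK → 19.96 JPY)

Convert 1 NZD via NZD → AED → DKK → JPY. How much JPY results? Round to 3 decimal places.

1 NZD × 1.827 = 1.827 AED
1.827 AED × 2.008 = 3.668616 DKK
3.668616 DKK × 19.96 = 73.22557536 JPY

73.226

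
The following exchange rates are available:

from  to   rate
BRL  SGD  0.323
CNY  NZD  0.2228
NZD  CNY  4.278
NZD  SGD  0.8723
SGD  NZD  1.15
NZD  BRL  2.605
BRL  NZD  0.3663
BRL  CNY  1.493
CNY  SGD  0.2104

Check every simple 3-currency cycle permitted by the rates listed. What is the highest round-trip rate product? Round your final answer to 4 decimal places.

NZD→CNY→SGD→NZD: 4.278 × 0.2104 × 1.15 = 1.03510
NZD→BRL→SGD→NZD: 2.605 × 0.323 × 1.15 = 0.96763
NZD→BRL→CNY→NZD: 2.605 × 1.493 × 0.2228 = 0.86653
Maximum is NZD→CNY→SGD→NZD at 1.0351; arbitrage exists.

1.0351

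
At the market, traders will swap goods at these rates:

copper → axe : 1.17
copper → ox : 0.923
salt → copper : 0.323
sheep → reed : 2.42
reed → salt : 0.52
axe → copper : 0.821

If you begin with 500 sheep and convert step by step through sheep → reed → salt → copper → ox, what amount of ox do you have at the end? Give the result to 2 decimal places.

187.58

500 sheep × 2.42 = 1210 reed
1210 reed × 0.52 = 629.2 salt
629.2 salt × 0.323 = 203.2316 copper
203.2316 copper × 0.923 = 187.5827668 ox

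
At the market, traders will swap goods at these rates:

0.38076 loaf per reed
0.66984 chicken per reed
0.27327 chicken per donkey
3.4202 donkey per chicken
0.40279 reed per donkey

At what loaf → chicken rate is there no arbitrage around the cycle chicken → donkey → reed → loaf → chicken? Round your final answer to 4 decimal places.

1.9064

Known legs of the cycle: 3.4202 × 0.40279 × 0.38076 = 0.52454348903208
For no arbitrage the full-cycle product must be 1, so the missing rate is 1 / 0.52454348903208 ≈ 1.906420.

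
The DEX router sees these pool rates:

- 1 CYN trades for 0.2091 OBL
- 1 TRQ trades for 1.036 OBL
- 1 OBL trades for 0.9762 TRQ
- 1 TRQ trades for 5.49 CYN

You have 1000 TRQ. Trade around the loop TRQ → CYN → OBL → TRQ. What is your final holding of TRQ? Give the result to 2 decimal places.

1120.64

1000 TRQ × 5.49 = 5490 CYN
5490 CYN × 0.2091 = 1147.959 OBL
1147.959 OBL × 0.9762 = 1120.6375758 TRQ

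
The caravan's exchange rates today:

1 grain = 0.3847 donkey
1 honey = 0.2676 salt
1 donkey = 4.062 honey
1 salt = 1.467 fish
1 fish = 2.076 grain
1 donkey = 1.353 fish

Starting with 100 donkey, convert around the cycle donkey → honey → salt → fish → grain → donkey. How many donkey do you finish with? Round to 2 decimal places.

100 donkey × 4.062 = 406.2 honey
406.2 honey × 0.2676 = 108.69912 salt
108.69912 salt × 1.467 = 159.46160904 fish
159.46160904 fish × 2.076 = 331.04230036704 grain
331.04230036704 grain × 0.3847 = 127.351972951200288 donkey

127.35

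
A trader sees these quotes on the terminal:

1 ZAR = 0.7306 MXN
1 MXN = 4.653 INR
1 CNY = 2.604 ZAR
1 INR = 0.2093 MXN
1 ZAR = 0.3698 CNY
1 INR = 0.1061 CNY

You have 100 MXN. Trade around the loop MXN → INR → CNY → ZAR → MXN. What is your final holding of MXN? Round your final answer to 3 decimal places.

100 MXN × 4.653 = 465.3 INR
465.3 INR × 0.1061 = 49.36833 CNY
49.36833 CNY × 2.604 = 128.55513132 ZAR
128.55513132 ZAR × 0.7306 = 93.922378942392 MXN

93.922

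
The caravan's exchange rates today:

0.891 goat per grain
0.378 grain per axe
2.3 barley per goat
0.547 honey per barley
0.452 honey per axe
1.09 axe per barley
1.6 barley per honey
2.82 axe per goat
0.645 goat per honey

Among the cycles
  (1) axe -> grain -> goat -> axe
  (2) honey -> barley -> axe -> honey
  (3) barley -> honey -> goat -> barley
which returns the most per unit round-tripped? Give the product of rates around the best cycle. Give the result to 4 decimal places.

0.9498

(1) 0.378 × 0.891 × 2.82 = 0.94977
(2) 1.6 × 1.09 × 0.452 = 0.78829
(3) 0.547 × 0.645 × 2.3 = 0.81147
Highest is cycle (1) at 0.9498 (≤1, no arbitrage).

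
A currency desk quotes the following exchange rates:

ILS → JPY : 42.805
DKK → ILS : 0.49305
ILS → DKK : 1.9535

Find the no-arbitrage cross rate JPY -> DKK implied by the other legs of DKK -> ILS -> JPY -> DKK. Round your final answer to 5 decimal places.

Known legs of the cycle: 0.49305 × 42.805 = 21.10500525
For no arbitrage the full-cycle product must be 1, so the missing rate is 1 / 21.10500525 ≈ 0.0473821.

0.04738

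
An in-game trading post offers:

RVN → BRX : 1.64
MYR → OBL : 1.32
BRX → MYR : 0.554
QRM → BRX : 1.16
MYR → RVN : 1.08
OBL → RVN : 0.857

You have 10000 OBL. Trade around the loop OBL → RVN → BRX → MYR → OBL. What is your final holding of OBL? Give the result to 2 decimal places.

10277.99

10000 OBL × 0.857 = 8570 RVN
8570 RVN × 1.64 = 14054.8 BRX
14054.8 BRX × 0.554 = 7786.3592 MYR
7786.3592 MYR × 1.32 = 10277.994144 OBL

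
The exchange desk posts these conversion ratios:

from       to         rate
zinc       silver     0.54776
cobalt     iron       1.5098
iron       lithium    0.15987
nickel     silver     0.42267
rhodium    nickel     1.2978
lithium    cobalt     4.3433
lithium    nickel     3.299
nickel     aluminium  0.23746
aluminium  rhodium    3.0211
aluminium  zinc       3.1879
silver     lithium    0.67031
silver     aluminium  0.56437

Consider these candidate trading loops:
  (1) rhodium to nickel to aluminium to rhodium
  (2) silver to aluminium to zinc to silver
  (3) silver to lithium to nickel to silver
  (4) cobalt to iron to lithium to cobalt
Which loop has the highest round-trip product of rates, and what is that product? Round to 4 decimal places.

1.0483

(1) 1.2978 × 0.23746 × 3.0211 = 0.93103
(2) 0.56437 × 3.1879 × 0.54776 = 0.98551
(3) 0.67031 × 3.299 × 0.42267 = 0.93467
(4) 1.5098 × 0.15987 × 4.3433 = 1.04835
Highest is cycle (4) at 1.0483 (>1, arbitrage).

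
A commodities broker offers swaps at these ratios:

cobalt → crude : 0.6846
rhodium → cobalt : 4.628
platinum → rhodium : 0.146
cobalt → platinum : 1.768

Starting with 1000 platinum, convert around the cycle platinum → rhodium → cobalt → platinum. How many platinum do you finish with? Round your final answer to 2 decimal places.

1194.62

1000 platinum × 0.146 = 146 rhodium
146 rhodium × 4.628 = 675.688 cobalt
675.688 cobalt × 1.768 = 1194.616384 platinum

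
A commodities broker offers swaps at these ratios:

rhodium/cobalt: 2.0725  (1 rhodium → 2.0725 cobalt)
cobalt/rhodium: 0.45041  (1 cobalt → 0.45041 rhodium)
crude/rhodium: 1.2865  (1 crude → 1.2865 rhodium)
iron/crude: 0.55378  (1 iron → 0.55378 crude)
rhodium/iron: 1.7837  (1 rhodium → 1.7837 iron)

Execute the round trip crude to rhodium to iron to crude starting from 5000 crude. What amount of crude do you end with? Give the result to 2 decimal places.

5000 crude × 1.2865 = 6432.5 rhodium
6432.5 rhodium × 1.7837 = 11473.65025 iron
11473.65025 iron × 0.55378 = 6353.878035445 crude

6353.88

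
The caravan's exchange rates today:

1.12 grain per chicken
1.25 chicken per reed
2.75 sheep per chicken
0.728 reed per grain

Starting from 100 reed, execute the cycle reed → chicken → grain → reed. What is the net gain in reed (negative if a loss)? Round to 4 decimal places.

100 reed × 1.25 = 125 chicken
125 chicken × 1.12 = 140 grain
140 grain × 0.728 = 101.92 reed
Net change: 101.92 − 100 = 1.92 reed

1.9200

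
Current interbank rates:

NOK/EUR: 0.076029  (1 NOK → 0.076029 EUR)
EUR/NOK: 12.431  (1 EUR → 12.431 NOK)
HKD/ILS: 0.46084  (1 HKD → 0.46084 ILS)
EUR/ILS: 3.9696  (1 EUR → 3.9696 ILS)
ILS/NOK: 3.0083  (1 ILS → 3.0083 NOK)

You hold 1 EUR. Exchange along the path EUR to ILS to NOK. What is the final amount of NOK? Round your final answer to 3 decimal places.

11.942

1 EUR × 3.9696 = 3.9696 ILS
3.9696 ILS × 3.0083 = 11.94174768 NOK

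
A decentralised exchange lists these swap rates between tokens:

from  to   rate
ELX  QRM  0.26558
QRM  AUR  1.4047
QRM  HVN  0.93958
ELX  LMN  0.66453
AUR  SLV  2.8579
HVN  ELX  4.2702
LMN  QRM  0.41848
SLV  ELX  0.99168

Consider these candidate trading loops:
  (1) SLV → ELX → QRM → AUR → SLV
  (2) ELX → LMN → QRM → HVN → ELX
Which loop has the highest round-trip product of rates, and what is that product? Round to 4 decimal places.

1.1158

(1) 0.99168 × 0.26558 × 1.4047 × 2.8579 = 1.05730
(2) 0.66453 × 0.41848 × 0.93958 × 4.2702 = 1.11576
Highest is cycle (2) at 1.1158 (>1, arbitrage).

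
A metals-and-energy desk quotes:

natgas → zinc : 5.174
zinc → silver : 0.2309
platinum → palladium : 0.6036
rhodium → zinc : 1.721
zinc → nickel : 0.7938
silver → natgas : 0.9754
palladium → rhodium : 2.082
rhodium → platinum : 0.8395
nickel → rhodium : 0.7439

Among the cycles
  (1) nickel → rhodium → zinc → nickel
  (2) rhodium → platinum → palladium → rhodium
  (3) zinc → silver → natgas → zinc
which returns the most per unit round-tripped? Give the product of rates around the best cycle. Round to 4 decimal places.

1.1653

(1) 0.7439 × 1.721 × 0.7938 = 1.01626
(2) 0.8395 × 0.6036 × 2.082 = 1.05500
(3) 0.2309 × 0.9754 × 5.174 = 1.16529
Highest is cycle (3) at 1.1653 (>1, arbitrage).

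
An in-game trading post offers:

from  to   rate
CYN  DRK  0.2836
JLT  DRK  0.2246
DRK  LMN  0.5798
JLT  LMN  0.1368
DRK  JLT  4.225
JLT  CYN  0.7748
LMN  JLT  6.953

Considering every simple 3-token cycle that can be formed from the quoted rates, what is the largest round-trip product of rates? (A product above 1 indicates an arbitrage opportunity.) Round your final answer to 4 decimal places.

0.9284

CYN→DRK→JLT→CYN: 0.2836 × 4.225 × 0.7748 = 0.92837
LMN→JLT→DRK→LMN: 6.953 × 0.2246 × 0.5798 = 0.90544
Maximum is CYN→DRK→JLT→CYN at 0.9284; no arbitrage — every cycle loses value.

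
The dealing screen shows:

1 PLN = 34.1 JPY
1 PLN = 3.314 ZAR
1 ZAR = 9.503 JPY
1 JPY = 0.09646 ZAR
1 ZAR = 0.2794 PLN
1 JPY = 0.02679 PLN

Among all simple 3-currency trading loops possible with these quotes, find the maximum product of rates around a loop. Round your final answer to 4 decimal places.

JPY→ZAR→PLN→JPY: 0.09646 × 0.2794 × 34.1 = 0.91903
JPY→PLN→ZAR→JPY: 0.02679 × 3.314 × 9.503 = 0.84370
Maximum is JPY→ZAR→PLN→JPY at 0.9190; no arbitrage — every cycle loses value.

0.9190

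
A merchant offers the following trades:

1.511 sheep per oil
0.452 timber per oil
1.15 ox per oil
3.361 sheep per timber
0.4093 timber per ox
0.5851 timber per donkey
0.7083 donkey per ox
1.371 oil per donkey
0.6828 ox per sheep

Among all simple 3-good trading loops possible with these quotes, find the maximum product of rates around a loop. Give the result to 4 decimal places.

1.1167

ox→donkey→oil→ox: 0.7083 × 1.371 × 1.15 = 1.11674
timber→sheep→ox→timber: 3.361 × 0.6828 × 0.4093 = 0.93930
Maximum is ox→donkey→oil→ox at 1.1167; arbitrage exists.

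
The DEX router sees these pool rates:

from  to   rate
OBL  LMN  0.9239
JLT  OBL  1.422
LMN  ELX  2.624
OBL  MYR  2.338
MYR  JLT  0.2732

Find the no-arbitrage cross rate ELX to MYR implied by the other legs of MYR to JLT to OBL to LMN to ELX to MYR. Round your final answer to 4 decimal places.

Known legs of the cycle: 0.2732 × 1.422 × 0.9239 × 2.624 = 0.94182256018944
For no arbitrage the full-cycle product must be 1, so the missing rate is 1 / 0.94182256018944 ≈ 1.061771.

1.0618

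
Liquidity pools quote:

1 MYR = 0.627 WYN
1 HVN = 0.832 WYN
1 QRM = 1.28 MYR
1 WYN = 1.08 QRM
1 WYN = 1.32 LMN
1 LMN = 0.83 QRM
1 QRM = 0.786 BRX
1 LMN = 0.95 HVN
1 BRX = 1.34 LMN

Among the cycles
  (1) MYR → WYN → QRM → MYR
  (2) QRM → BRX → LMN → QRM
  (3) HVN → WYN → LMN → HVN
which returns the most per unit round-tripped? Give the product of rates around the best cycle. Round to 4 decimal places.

(1) 0.627 × 1.08 × 1.28 = 0.86676
(2) 0.786 × 1.34 × 0.83 = 0.87419
(3) 0.832 × 1.32 × 0.95 = 1.04333
Highest is cycle (3) at 1.0433 (>1, arbitrage).

1.0433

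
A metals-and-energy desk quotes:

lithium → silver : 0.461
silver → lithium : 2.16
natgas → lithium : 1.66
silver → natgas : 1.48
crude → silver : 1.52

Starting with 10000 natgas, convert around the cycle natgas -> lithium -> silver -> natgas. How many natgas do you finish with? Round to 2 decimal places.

10000 natgas × 1.66 = 16600 lithium
16600 lithium × 0.461 = 7652.6 silver
7652.6 silver × 1.48 = 11325.848 natgas

11325.85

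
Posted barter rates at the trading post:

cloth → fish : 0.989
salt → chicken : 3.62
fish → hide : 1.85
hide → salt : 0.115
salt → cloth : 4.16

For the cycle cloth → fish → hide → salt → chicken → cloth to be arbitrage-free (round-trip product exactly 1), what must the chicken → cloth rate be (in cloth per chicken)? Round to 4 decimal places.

1.3129

Known legs of the cycle: 0.989 × 1.85 × 0.115 × 3.62 = 0.761683295
For no arbitrage the full-cycle product must be 1, so the missing rate is 1 / 0.761683295 ≈ 1.312882.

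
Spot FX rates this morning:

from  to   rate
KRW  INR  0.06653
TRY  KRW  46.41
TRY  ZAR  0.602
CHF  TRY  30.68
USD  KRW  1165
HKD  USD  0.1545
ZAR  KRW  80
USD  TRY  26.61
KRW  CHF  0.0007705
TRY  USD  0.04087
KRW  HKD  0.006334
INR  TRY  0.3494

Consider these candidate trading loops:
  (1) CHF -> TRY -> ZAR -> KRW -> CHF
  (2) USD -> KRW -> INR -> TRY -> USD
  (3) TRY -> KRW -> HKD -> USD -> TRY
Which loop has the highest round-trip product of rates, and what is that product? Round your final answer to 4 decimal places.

(1) 30.68 × 0.602 × 80 × 0.0007705 = 1.13845
(2) 1165 × 0.06653 × 0.3494 × 0.04087 = 1.10680
(3) 46.41 × 0.006334 × 0.1545 × 26.61 = 1.20855
Highest is cycle (3) at 1.2085 (>1, arbitrage).

1.2085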